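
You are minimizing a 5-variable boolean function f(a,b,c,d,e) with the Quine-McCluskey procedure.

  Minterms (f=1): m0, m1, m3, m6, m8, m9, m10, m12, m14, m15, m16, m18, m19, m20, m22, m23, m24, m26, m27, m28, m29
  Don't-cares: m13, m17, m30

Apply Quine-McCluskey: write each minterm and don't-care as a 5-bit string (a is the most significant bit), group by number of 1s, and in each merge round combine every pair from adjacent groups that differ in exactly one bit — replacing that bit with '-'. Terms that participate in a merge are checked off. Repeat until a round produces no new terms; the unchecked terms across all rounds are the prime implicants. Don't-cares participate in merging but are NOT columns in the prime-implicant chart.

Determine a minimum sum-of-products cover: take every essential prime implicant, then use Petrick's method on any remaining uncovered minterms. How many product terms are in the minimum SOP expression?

9

size-2^0 implicants → 00000(✓)  00001(✓)  00011(✓)  00110(✓)  01000(✓)  01001(✓)  01010(✓)  01100(✓)  01101(✓)  01110(✓)  01111(✓)  10000(✓)  10001(✓)  10010(✓)  10011(✓)  10100(✓)  10110(✓)  10111(✓)  11000(✓)  11010(✓)  11011(✓)  11100(✓)  11101(✓)  11110(✓)
size-2^1 implicants → -0000(✓)  -0001(✓)  -0011(✓)  -0110(✓)  -1000(✓)  -1010(✓)  -1100(✓)  -1101(✓)  -1110(✓)  0-000(✓)  0-001(✓)  0-110(✓)  000-1(✓)  0000-(✓)  01-00(✓)  01-01(✓)  01-10(✓)  010-0(✓)  0100-(✓)  011-0(✓)  011-1(✓)  0110-(✓)  0111-(✓)  1-000(✓)  1-010(✓)  1-011(✓)  1-100(✓)  1-110(✓)  10-00(✓)  10-10(✓)  10-11(✓)  100-0(✓)  100-1(✓)  1000-(✓)  1001-(✓)  101-0(✓)  1011-(✓)  11-00(✓)  11-10(✓)  110-0(✓)  1101-(✓)  111-0(✓)  1110-(✓)
size-2^2 implicants → --000  --110  -00-1  -000-  -1-00(✓)  -1-10(✓)  -10-0(✓)  -11-0(✓)  -110-  0-00-  01--0(✓)  01-0-  011--  1--00(✓)  1--10(✓)  1-0-0(✓)  1-01-  1-1-0(✓)  10--0(✓)  10-1-  100--  11--0(✓)
size-2^3 implicants → -1--0  1---0
Unchecked terms (primes): --000, --110, -00-1, -000-, -1--0, -110-, 0-00-, 01-0-, 011--, 1---0, 1-01-, 10-1-, 100--
Minterm coverage:
  m0 ⊆ --000,-000-,0-00-
  m1 ⊆ -00-1,-000-,0-00-
  m3 ⊆ -00-1 [E]
  m6 ⊆ --110 [E]
  m8 ⊆ --000,-1--0,0-00-,01-0-
  m9 ⊆ 0-00-,01-0-
  m10 ⊆ -1--0 [E]
  m12 ⊆ -1--0,-110-,01-0-,011--
  m14 ⊆ --110,-1--0,011--
  m15 ⊆ 011-- [E]
  m16 ⊆ --000,-000-,1---0,100--
  m18 ⊆ 1---0,1-01-,10-1-,100--
  m19 ⊆ -00-1,1-01-,10-1-,100--
  m20 ⊆ 1---0 [E]
  m22 ⊆ --110,1---0,10-1-
  m23 ⊆ 10-1- [E]
  m24 ⊆ --000,-1--0,1---0
  m26 ⊆ -1--0,1---0,1-01-
  m27 ⊆ 1-01- [E]
  m28 ⊆ -1--0,-110-,1---0
  m29 ⊆ -110- [E]
E = {--110, -00-1, -1--0, -110-, 011--, 1---0, 1-01-, 10-1-}
Petrick residual → 0-00-
Cover = cde' + b'c'e + be' + bcd' + a'c'd' + a'bc + ae' + ac'd + ab'd  |cover|=9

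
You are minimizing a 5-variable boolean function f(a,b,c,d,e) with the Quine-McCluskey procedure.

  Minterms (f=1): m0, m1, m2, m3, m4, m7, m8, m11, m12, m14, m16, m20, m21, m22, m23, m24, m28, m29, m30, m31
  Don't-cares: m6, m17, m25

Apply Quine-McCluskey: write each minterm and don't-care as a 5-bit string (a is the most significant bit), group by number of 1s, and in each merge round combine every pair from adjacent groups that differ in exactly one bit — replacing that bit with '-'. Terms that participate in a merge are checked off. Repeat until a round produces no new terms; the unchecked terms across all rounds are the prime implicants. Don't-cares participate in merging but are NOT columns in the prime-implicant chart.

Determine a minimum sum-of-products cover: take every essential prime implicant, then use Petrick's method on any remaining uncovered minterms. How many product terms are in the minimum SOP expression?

6

[col 0] 00000*, 00001*, 00010*, 00011*, 00100*, 00110*, 00111*, 01000*, 01011*, 01100*, 01110*, 10000*, 10001*, 10100*, 10101*, 10110*, 10111*, 11000*, 11001*, 11100*, 11101*, 11110*, 11111*
[col 1] -0000*, -0001*, -0100*, -0110*, -0111*, -1000*, -1100*, -1110*, 0-000*, 0-011, 0-100*, 0-110*, 00-00*, 00-10*, 00-11*, 000-0*, 000-1*, 0000-*, 0001-*, 001-0*, 0011-*, 01-00*, 011-0*, 1-000*, 1-001*, 1-100*, 1-101*, 1-110*, 1-111*, 10-00*, 10-01*, 1000-*, 101-0*, 101-1*, 1010-*, 1011-*, 11-00*, 11-01*, 1100-*, 111-0*, 111-1*, 1110-*, 1111-*
[col 2] --000*, --100*, --110*, -0-00*, -000-, -01-0*, -011-, -1-00*, -11-0*, 0--00*, 0-1-0*, 00--0, 00-1-, 000--, 1--00*, 1--01*, 1-00-*, 1-1-0*, 1-1-1*, 1-10-*, 1-11-*, 10-0-*, 101--*, 11-0-*, 111--*
[col 3] ---00, --1-0, 1--0-, 1-1--
Prime implicants: ---00, --1-0, -000-, -011-, 0-011, 00--0, 00-1-, 000--, 1--0-, 1-1--
PI chart (minterm → PIs covering it):
  0 | ---00,-000-,00--0,000--
  1 | -000-,000--
  2 | 00--0,00-1-,000--
  3 | 0-011,00-1-,000--
  4 | ---00,--1-0,00--0
  7 | -011-,00-1-
  8 | ---00  (sole → essential)
  11 | 0-011  (sole → essential)
  12 | ---00,--1-0
  14 | --1-0  (sole → essential)
  16 | ---00,-000-,1--0-
  20 | ---00,--1-0,1--0-,1-1--
  21 | 1--0-,1-1--
  22 | --1-0,-011-,1-1--
  23 | -011-,1-1--
  24 | ---00,1--0-
  28 | ---00,--1-0,1--0-,1-1--
  29 | 1--0-,1-1--
  30 | --1-0,1-1--
  31 | 1-1--  (sole → essential)
Essential prime implicants: ---00, --1-0, 0-011, 1-1--
Petrick residual → -000-, 00-1-
Minimum SOP uses 6 PIs: d'e' + ce' + b'c'd' + a'c'de + a'b'd + ac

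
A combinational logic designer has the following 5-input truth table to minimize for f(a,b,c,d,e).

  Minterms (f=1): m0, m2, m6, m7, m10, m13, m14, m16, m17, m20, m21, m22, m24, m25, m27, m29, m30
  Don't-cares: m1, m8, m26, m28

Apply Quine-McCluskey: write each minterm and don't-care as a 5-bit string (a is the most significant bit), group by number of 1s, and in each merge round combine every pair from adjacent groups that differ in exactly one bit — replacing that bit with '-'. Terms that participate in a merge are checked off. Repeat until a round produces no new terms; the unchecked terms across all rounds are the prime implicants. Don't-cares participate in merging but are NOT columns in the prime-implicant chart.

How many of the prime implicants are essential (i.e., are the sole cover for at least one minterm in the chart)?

4

size-2^0 implicants → 00000(✓)  00001(✓)  00010(✓)  00110(✓)  00111(✓)  01000(✓)  01010(✓)  01101(✓)  01110(✓)  10000(✓)  10001(✓)  10100(✓)  10101(✓)  10110(✓)  11000(✓)  11001(✓)  11010(✓)  11011(✓)  11100(✓)  11101(✓)  11110(✓)
size-2^1 implicants → -0000(✓)  -0001(✓)  -0110(✓)  -1000(✓)  -1010(✓)  -1101  -1110(✓)  0-000(✓)  0-010(✓)  0-110(✓)  00-10(✓)  000-0(✓)  0000-(✓)  0011-  01-10(✓)  010-0(✓)  1-000(✓)  1-001(✓)  1-100(✓)  1-101(✓)  1-110(✓)  10-00(✓)  10-01(✓)  1000-(✓)  101-0(✓)  1010-(✓)  11-00(✓)  11-01(✓)  11-10(✓)  110-0(✓)  110-1(✓)  1100-(✓)  1101-(✓)  111-0(✓)  1110-(✓)
size-2^2 implicants → --000  --110  -000-  -1-10  -10-0  0--10  0-0-0  1--00(✓)  1--01(✓)  1-00-(✓)  1-1-0  1-10-(✓)  10-0-(✓)  11--0  11-0-(✓)  110--
size-2^3 implicants → 1--0-
Unchecked terms (primes): --000, --110, -000-, -1-10, -10-0, -1101, 0--10, 0-0-0, 0011-, 1--0-, 1-1-0, 11--0, 110--
Minterm coverage:
  m0 ⊆ --000,-000-,0-0-0
  m2 ⊆ 0--10,0-0-0
  m6 ⊆ --110,0--10,0011-
  m7 ⊆ 0011- [E]
  m10 ⊆ -1-10,-10-0,0--10,0-0-0
  m13 ⊆ -1101 [E]
  m14 ⊆ --110,-1-10,0--10
  m16 ⊆ --000,-000-,1--0-
  m17 ⊆ -000-,1--0-
  m20 ⊆ 1--0-,1-1-0
  m21 ⊆ 1--0- [E]
  m22 ⊆ --110,1-1-0
  m24 ⊆ --000,-10-0,1--0-,11--0,110--
  m25 ⊆ 1--0-,110--
  m27 ⊆ 110-- [E]
  m29 ⊆ -1101,1--0-
  m30 ⊆ --110,-1-10,1-1-0,11--0
E = {-1101, 0011-, 1--0-, 110--}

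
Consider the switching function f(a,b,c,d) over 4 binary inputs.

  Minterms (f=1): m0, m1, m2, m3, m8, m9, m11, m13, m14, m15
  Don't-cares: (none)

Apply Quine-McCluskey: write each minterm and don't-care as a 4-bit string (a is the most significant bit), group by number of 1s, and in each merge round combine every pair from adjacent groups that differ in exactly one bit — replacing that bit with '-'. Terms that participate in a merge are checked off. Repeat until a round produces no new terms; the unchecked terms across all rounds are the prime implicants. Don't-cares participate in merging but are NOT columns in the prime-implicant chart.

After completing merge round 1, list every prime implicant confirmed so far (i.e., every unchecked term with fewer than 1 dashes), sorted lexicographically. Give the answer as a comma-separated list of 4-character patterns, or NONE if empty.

NONE

size-2^0 implicants → 0000(✓)  0001(✓)  0010(✓)  0011(✓)  1000(✓)  1001(✓)  1011(✓)  1101(✓)  1110(✓)  1111(✓)
size-2^1 implicants → -000(✓)  -001(✓)  -011(✓)  00-0(✓)  00-1(✓)  000-(✓)  001-(✓)  1-01(✓)  1-11(✓)  10-1(✓)  100-(✓)  11-1(✓)  111-
size-2^2 implicants → -0-1  -00-  00--  1--1
Unchecked terms (primes): -0-1, -00-, 00--, 1--1, 111-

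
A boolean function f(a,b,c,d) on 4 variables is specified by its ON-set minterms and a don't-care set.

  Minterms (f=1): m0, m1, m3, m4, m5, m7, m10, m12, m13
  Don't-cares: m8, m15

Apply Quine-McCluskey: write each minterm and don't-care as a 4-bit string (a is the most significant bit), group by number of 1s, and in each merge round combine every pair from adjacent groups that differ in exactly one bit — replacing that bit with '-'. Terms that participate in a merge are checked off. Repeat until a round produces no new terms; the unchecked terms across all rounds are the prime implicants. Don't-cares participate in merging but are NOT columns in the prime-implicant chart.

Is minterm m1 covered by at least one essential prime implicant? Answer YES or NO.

Round 0: 0000✓ 0001✓ 0011✓ 0100✓ 0101✓ 0111✓ 1000✓ 1010✓ 1100✓ 1101✓ 1111✓
Round 1: -000✓ -100✓ -101✓ -111✓ 0-00✓ 0-01✓ 0-11✓ 00-1✓ 000-✓ 01-1✓ 010-✓ 1-00✓ 10-0 11-1✓ 110-✓
Round 2: --00 -1-1 -10- 0--1 0-0-
PIs = {--00, -1-1, -10-, 0--1, 0-0-, 10-0}
Coverage chart:
  m0: --00,0-0-
  m1: 0--1,0-0-
  m3: 0--1 ←essential
  m4: --00,-10-,0-0-
  m5: -1-1,-10-,0--1,0-0-
  m7: -1-1,0--1
  m10: 10-0 ←essential
  m12: --00,-10-
  m13: -1-1,-10-
Essential: 0--1, 10-0

YES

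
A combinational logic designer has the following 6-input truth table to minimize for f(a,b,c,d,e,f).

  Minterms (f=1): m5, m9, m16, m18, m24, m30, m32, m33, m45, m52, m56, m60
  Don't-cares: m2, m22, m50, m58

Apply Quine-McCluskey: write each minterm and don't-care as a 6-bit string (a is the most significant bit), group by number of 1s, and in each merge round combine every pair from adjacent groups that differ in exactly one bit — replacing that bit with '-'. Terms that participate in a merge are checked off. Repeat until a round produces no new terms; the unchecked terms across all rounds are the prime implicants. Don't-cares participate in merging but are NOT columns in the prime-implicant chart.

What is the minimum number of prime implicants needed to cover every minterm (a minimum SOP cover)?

Round 0: 000010✓ 000101 001001 010000✓ 010010✓ 010110✓ 011000✓ 011110✓ 100000✓ 100001✓ 101101 110010✓ 110100✓ 111000✓ 111010✓ 111100✓
Round 1: -10010 -11000 0-0010 01-000 01-110 010-10 0100-0 10000- 11-010 11-100 111-00 1110-0
PIs = {-10010, -11000, 0-0010, 000101, 001001, 01-000, 01-110, 010-10, 0100-0, 10000-, 101101, 11-010, 11-100, 111-00, 1110-0}
Coverage chart:
  m5: 000101 ←essential
  m9: 001001 ←essential
  m16: 01-000,0100-0
  m18: -10010,0-0010,010-10,0100-0
  m24: -11000,01-000
  m30: 01-110 ←essential
  m32: 10000- ←essential
  m33: 10000- ←essential
  m45: 101101 ←essential
  m52: 11-100 ←essential
  m56: -11000,111-00,1110-0
  m60: 11-100,111-00
Essential: 000101, 001001, 01-110, 10000-, 101101, 11-100
Petrick residual → -11000, 0100-0
Min cover (8 terms): bcd'e'f' + a'b'c'de'f + a'b'cd'e'f + a'bdef' + a'bc'd'f' + ab'c'd'e' + ab'cde'f + abde'f'

8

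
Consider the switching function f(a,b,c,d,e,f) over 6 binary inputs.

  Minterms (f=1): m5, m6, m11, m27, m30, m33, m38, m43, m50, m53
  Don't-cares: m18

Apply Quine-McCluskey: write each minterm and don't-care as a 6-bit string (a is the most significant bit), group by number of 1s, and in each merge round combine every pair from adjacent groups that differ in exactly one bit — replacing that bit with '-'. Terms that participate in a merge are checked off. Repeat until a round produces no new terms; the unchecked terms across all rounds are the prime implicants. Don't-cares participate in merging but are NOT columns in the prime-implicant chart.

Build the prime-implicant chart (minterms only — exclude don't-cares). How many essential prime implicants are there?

Round 0: 000101 000110✓ 001011✓ 010010✓ 011011✓ 011110 100001 100110✓ 101011✓ 110010✓ 110101
Round 1: -00110 -01011 -10010 0-1011
PIs = {-00110, -01011, -10010, 0-1011, 000101, 011110, 100001, 110101}
Coverage chart:
  m5: 000101 ←essential
  m6: -00110 ←essential
  m11: -01011,0-1011
  m27: 0-1011 ←essential
  m30: 011110 ←essential
  m33: 100001 ←essential
  m38: -00110 ←essential
  m43: -01011 ←essential
  m50: -10010 ←essential
  m53: 110101 ←essential
Essential: -00110, -01011, -10010, 0-1011, 000101, 011110, 100001, 110101

8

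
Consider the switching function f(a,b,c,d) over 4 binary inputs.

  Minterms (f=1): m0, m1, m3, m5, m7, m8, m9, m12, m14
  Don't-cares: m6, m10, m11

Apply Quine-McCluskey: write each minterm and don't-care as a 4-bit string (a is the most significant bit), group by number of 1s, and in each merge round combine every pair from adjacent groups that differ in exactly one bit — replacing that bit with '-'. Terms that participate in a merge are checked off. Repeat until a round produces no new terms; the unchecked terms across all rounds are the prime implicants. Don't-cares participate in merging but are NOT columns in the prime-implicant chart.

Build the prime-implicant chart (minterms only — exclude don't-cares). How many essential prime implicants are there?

[col 0] 0000*, 0001*, 0011*, 0101*, 0110*, 0111*, 1000*, 1001*, 1010*, 1011*, 1100*, 1110*
[col 1] -000*, -001*, -011*, -110, 0-01*, 0-11*, 00-1*, 000-*, 01-1*, 011-, 1-00*, 1-10*, 10-0*, 10-1*, 100-*, 101-*, 11-0*
[col 2] -0-1, -00-, 0--1, 1--0, 10--
Prime implicants: -0-1, -00-, -110, 0--1, 011-, 1--0, 10--
PI chart (minterm → PIs covering it):
  0 | -00-  (sole → essential)
  1 | -0-1,-00-,0--1
  3 | -0-1,0--1
  5 | 0--1  (sole → essential)
  7 | 0--1,011-
  8 | -00-,1--0,10--
  9 | -0-1,-00-,10--
  12 | 1--0  (sole → essential)
  14 | -110,1--0
Essential prime implicants: -00-, 0--1, 1--0

3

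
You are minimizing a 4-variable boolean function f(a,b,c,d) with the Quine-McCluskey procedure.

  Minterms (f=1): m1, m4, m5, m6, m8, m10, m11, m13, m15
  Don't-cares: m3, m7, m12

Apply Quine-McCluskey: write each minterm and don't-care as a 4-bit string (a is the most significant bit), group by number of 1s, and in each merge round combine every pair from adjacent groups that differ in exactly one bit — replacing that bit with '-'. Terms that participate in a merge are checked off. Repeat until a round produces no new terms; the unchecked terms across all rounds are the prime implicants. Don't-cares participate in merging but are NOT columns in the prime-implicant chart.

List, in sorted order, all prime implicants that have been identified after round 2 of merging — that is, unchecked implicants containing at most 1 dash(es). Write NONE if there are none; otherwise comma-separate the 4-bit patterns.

1-00, 10-0, 101-

size-2^0 implicants → 0001(✓)  0011(✓)  0100(✓)  0101(✓)  0110(✓)  0111(✓)  1000(✓)  1010(✓)  1011(✓)  1100(✓)  1101(✓)  1111(✓)
size-2^1 implicants → -011(✓)  -100(✓)  -101(✓)  -111(✓)  0-01(✓)  0-11(✓)  00-1(✓)  01-0(✓)  01-1(✓)  010-(✓)  011-(✓)  1-00  1-11(✓)  10-0  101-  11-1(✓)  110-(✓)
size-2^2 implicants → --11  -1-1  -10-  0--1  01--
Unchecked terms (primes): --11, -1-1, -10-, 0--1, 01--, 1-00, 10-0, 101-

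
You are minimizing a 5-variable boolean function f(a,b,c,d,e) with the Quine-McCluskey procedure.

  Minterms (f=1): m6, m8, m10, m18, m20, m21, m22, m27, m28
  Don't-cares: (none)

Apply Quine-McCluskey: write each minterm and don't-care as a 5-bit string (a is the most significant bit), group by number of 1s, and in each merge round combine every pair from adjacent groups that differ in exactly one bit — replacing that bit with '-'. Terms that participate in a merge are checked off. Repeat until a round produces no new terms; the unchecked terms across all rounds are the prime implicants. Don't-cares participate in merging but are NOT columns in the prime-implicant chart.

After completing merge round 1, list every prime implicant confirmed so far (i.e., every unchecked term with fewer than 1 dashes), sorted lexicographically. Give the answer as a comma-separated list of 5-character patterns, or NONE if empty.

11011

size-2^0 implicants → 00110(✓)  01000(✓)  01010(✓)  10010(✓)  10100(✓)  10101(✓)  10110(✓)  11011  11100(✓)
size-2^1 implicants → -0110  010-0  1-100  10-10  101-0  1010-
Unchecked terms (primes): -0110, 010-0, 1-100, 10-10, 101-0, 1010-, 11011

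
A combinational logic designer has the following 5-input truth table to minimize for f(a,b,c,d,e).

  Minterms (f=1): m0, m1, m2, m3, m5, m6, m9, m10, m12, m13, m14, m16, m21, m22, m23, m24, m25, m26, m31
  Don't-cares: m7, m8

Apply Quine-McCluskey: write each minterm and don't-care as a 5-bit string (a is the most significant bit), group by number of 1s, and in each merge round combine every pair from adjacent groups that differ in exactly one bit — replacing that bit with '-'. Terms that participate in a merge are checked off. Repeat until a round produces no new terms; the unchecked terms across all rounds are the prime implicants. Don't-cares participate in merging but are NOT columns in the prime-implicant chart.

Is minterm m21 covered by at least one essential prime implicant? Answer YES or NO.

YES

size-2^0 implicants → 00000(✓)  00001(✓)  00010(✓)  00011(✓)  00101(✓)  00110(✓)  00111(✓)  01000(✓)  01001(✓)  01010(✓)  01100(✓)  01101(✓)  01110(✓)  10000(✓)  10101(✓)  10110(✓)  10111(✓)  11000(✓)  11001(✓)  11010(✓)  11111(✓)
size-2^1 implicants → -0000(✓)  -0101(✓)  -0110(✓)  -0111(✓)  -1000(✓)  -1001(✓)  -1010(✓)  0-000(✓)  0-001(✓)  0-010(✓)  0-101(✓)  0-110(✓)  00-01(✓)  00-10(✓)  00-11(✓)  000-0(✓)  000-1(✓)  0000-(✓)  0001-(✓)  001-1(✓)  0011-(✓)  01-00(✓)  01-01(✓)  01-10(✓)  010-0(✓)  0100-(✓)  011-0(✓)  0110-(✓)  1-000(✓)  1-111  101-1(✓)  1011-(✓)  110-0(✓)  1100-(✓)
size-2^2 implicants → --000  -01-1  -011-  -10-0  -100-  0--01  0--10  0-0-0  0-00-  00--1  00-1-  000--  01--0  01-0-
Unchecked terms (primes): --000, -01-1, -011-, -10-0, -100-, 0--01, 0--10, 0-0-0, 0-00-, 00--1, 00-1-, 000--, 01--0, 01-0-, 1-111
Minterm coverage:
  m0 ⊆ --000,0-0-0,0-00-,000--
  m1 ⊆ 0--01,0-00-,00--1,000--
  m2 ⊆ 0--10,0-0-0,00-1-,000--
  m3 ⊆ 00--1,00-1-,000--
  m5 ⊆ -01-1,0--01,00--1
  m6 ⊆ -011-,0--10,00-1-
  m9 ⊆ -100-,0--01,0-00-,01-0-
  m10 ⊆ -10-0,0--10,0-0-0,01--0
  m12 ⊆ 01--0,01-0-
  m13 ⊆ 0--01,01-0-
  m14 ⊆ 0--10,01--0
  m16 ⊆ --000 [E]
  m21 ⊆ -01-1 [E]
  m22 ⊆ -011- [E]
  m23 ⊆ -01-1,-011-,1-111
  m24 ⊆ --000,-10-0,-100-
  m25 ⊆ -100- [E]
  m26 ⊆ -10-0 [E]
  m31 ⊆ 1-111 [E]
E = {--000, -01-1, -011-, -10-0, -100-, 1-111}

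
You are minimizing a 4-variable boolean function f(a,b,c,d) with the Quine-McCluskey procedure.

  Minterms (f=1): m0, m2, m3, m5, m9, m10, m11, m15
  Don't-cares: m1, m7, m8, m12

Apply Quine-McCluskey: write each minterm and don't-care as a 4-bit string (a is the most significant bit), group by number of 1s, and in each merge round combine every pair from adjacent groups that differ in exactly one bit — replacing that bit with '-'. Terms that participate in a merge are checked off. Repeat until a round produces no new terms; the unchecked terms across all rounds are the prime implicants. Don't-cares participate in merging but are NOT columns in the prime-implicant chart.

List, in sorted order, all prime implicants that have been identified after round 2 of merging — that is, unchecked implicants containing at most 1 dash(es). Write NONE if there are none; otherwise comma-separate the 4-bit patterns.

size-2^0 implicants → 0000(✓)  0001(✓)  0010(✓)  0011(✓)  0101(✓)  0111(✓)  1000(✓)  1001(✓)  1010(✓)  1011(✓)  1100(✓)  1111(✓)
size-2^1 implicants → -000(✓)  -001(✓)  -010(✓)  -011(✓)  -111(✓)  0-01(✓)  0-11(✓)  00-0(✓)  00-1(✓)  000-(✓)  001-(✓)  01-1(✓)  1-00  1-11(✓)  10-0(✓)  10-1(✓)  100-(✓)  101-(✓)
size-2^2 implicants → --11  -0-0(✓)  -0-1(✓)  -00-(✓)  -01-(✓)  0--1  00--(✓)  10--(✓)
size-2^3 implicants → -0--
Unchecked terms (primes): --11, -0--, 0--1, 1-00

1-00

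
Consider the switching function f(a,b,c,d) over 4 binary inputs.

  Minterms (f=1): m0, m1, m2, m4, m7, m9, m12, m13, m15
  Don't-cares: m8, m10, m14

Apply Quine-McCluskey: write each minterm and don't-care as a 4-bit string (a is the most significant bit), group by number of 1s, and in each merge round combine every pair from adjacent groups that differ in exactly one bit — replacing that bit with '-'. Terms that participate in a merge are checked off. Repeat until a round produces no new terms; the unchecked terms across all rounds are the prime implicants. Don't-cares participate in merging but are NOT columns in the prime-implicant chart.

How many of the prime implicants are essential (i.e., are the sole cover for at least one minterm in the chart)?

Round 0: 0000✓ 0001✓ 0010✓ 0100✓ 0111✓ 1000✓ 1001✓ 1010✓ 1100✓ 1101✓ 1110✓ 1111✓
Round 1: -000✓ -001✓ -010✓ -100✓ -111 0-00✓ 00-0✓ 000-✓ 1-00✓ 1-01✓ 1-10✓ 10-0✓ 100-✓ 11-0✓ 11-1✓ 110-✓ 111-✓
Round 2: --00 -0-0 -00- 1--0 1-0- 11--
PIs = {--00, -0-0, -00-, -111, 1--0, 1-0-, 11--}
Coverage chart:
  m0: --00,-0-0,-00-
  m1: -00- ←essential
  m2: -0-0 ←essential
  m4: --00 ←essential
  m7: -111 ←essential
  m9: -00-,1-0-
  m12: --00,1--0,1-0-,11--
  m13: 1-0-,11--
  m15: -111,11--
Essential: --00, -0-0, -00-, -111

4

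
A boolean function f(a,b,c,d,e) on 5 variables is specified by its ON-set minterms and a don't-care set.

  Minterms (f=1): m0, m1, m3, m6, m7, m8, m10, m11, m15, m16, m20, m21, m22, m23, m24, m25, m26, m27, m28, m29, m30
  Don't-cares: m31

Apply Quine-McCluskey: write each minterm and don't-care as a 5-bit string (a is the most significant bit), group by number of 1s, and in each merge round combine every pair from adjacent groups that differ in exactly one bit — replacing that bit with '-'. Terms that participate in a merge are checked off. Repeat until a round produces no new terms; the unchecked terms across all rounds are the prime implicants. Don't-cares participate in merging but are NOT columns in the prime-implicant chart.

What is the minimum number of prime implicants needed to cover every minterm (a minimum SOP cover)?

7

[col 0] 00000*, 00001*, 00011*, 00110*, 00111*, 01000*, 01010*, 01011*, 01111*, 10000*, 10100*, 10101*, 10110*, 10111*, 11000*, 11001*, 11010*, 11011*, 11100*, 11101*, 11110*, 11111*
[col 1] -0000*, -0110*, -0111*, -1000*, -1010*, -1011*, -1111*, 0-000*, 0-011*, 0-111*, 00-11*, 000-1, 0000-, 0011-*, 01-11*, 010-0*, 0101-*, 1-000*, 1-100*, 1-101*, 1-110*, 1-111*, 10-00*, 101-0*, 101-1*, 1010-*, 1011-*, 11-00*, 11-01*, 11-10*, 11-11*, 110-0*, 110-1*, 1100-*, 1101-*, 111-0*, 111-1*, 1110-*, 1111-*
[col 2] --000, --111, -011-, -1-11, -10-0, -101-, 0--11, 1--00, 1-1-0*, 1-1-1*, 1-10-*, 1-11-*, 101--*, 11--0*, 11--1*, 11-0-*, 11-1-*, 110--*, 111--*
[col 3] 1-1--, 11---
Prime implicants: --000, --111, -011-, -1-11, -10-0, -101-, 0--11, 000-1, 0000-, 1--00, 1-1--, 11---
PI chart (minterm → PIs covering it):
  0 | --000,0000-
  1 | 000-1,0000-
  3 | 0--11,000-1
  6 | -011-  (sole → essential)
  7 | --111,-011-,0--11
  8 | --000,-10-0
  10 | -10-0,-101-
  11 | -1-11,-101-,0--11
  15 | --111,-1-11,0--11
  16 | --000,1--00
  20 | 1--00,1-1--
  21 | 1-1--  (sole → essential)
  22 | -011-,1-1--
  23 | --111,-011-,1-1--
  24 | --000,-10-0,1--00,11---
  25 | 11---  (sole → essential)
  26 | -10-0,-101-,11---
  27 | -1-11,-101-,11---
  28 | 1--00,1-1--,11---
  29 | 1-1--,11---
  30 | 1-1--,11---
Essential prime implicants: -011-, 1-1--, 11---
Petrick residual → --000, --111, -101-, 000-1
Minimum SOP uses 7 PIs: c'd'e' + cde + b'cd + bc'd + a'b'c'e + ac + ab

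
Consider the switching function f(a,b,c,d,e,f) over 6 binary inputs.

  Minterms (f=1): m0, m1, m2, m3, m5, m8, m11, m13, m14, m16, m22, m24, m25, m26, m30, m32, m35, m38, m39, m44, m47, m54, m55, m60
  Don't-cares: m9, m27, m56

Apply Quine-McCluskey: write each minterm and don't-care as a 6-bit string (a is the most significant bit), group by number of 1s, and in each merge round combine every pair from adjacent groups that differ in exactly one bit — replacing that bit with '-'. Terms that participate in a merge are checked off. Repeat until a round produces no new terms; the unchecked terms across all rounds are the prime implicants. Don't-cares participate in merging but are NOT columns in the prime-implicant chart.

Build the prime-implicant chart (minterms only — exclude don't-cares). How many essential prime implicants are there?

Round 0: 000000✓ 000001✓ 000010✓ 000011✓ 000101✓ 001000✓ 001001✓ 001011✓ 001101✓ 001110✓ 010000✓ 010110✓ 011000✓ 011001✓ 011010✓ 011011✓ 011110✓ 100000✓ 100011✓ 100110✓ 100111✓ 101100✓ 101111✓ 110110✓ 110111✓ 111000✓ 111100✓
Round 1: -00000 -00011 -10110 -11000 0-0000✓ 0-1000✓ 0-1001✓ 0-1011✓ 0-1110 00-000✓ 00-001✓ 00-011✓ 00-101✓ 000-01✓ 0000-0✓ 0000-1✓ 00000-✓ 00001-✓ 001-01✓ 0010-1✓ 00100-✓ 01-000✓ 01-110 011-10 0110-0✓ 0110-1✓ 01100-✓ 01101-✓ 1-0110✓ 1-0111✓ 1-1100 10-111 100-11 10011-✓ 11011-✓ 111-00
Round 2: 0--000 0-10-1 0-100- 00--01 00-0-1 00-00- 0000-- 0110-- 1-011-
PIs = {-00000, -00011, -10110, -11000, 0--000, 0-10-1, 0-100-, 0-1110, 00--01, 00-0-1, 00-00-, 0000--, 01-110, 011-10, 0110--, 1-011-, 1-1100, 10-111, 100-11, 111-00}
Coverage chart:
  m0: -00000,0--000,00-00-,0000--
  m1: 00--01,00-0-1,00-00-,0000--
  m2: 0000-- ←essential
  m3: -00011,00-0-1,0000--
  m5: 00--01 ←essential
  m8: 0--000,0-100-,00-00-
  m11: 0-10-1,00-0-1
  m13: 00--01 ←essential
  m14: 0-1110 ←essential
  m16: 0--000 ←essential
  m22: -10110,01-110
  m24: -11000,0--000,0-100-,0110--
  m25: 0-10-1,0-100-,0110--
  m26: 011-10,0110--
  m30: 0-1110,01-110,011-10
  m32: -00000 ←essential
  m35: -00011,100-11
  m38: 1-011- ←essential
  m39: 1-011-,10-111,100-11
  m44: 1-1100 ←essential
  m47: 10-111 ←essential
  m54: -10110,1-011-
  m55: 1-011- ←essential
  m60: 1-1100,111-00
Essential: -00000, 0--000, 0-1110, 00--01, 0000--, 1-011-, 1-1100, 10-111

8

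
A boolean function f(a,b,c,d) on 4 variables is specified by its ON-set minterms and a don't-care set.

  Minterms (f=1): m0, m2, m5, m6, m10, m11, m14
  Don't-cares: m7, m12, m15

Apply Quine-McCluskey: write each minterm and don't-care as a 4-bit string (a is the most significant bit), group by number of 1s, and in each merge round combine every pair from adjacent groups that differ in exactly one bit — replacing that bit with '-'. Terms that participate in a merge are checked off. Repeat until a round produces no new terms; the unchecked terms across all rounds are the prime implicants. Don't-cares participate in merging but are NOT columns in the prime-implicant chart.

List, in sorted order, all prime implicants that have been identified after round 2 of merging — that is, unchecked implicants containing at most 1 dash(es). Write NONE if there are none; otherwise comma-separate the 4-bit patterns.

00-0, 01-1, 11-0

size-2^0 implicants → 0000(✓)  0010(✓)  0101(✓)  0110(✓)  0111(✓)  1010(✓)  1011(✓)  1100(✓)  1110(✓)  1111(✓)
size-2^1 implicants → -010(✓)  -110(✓)  -111(✓)  0-10(✓)  00-0  01-1  011-(✓)  1-10(✓)  1-11(✓)  101-(✓)  11-0  111-(✓)
size-2^2 implicants → --10  -11-  1-1-
Unchecked terms (primes): --10, -11-, 00-0, 01-1, 1-1-, 11-0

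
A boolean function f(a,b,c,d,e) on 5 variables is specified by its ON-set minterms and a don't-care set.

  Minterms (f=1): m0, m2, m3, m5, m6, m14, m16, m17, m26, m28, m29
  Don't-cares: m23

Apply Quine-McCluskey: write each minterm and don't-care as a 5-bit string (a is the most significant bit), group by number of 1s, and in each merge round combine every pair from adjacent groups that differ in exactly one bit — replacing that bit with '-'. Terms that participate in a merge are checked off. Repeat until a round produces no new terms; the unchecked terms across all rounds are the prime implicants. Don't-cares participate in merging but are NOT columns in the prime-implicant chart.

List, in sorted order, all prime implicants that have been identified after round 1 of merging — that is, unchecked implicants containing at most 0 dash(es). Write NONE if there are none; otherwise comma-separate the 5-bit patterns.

size-2^0 implicants → 00000(✓)  00010(✓)  00011(✓)  00101  00110(✓)  01110(✓)  10000(✓)  10001(✓)  10111  11010  11100(✓)  11101(✓)
size-2^1 implicants → -0000  0-110  00-10  000-0  0001-  1000-  1110-
Unchecked terms (primes): -0000, 0-110, 00-10, 000-0, 0001-, 00101, 1000-, 10111, 11010, 1110-

00101, 10111, 11010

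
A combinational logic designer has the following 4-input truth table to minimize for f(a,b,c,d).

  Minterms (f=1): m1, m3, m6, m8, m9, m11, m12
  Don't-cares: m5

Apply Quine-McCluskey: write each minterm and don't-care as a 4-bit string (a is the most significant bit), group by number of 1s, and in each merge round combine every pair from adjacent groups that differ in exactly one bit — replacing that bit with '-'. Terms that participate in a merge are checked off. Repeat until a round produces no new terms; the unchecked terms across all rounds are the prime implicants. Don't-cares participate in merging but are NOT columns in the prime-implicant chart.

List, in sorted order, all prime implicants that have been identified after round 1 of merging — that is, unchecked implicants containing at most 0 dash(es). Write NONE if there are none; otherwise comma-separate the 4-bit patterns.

0110

[col 0] 0001*, 0011*, 0101*, 0110, 1000*, 1001*, 1011*, 1100*
[col 1] -001*, -011*, 0-01, 00-1*, 1-00, 10-1*, 100-
[col 2] -0-1
Prime implicants: -0-1, 0-01, 0110, 1-00, 100-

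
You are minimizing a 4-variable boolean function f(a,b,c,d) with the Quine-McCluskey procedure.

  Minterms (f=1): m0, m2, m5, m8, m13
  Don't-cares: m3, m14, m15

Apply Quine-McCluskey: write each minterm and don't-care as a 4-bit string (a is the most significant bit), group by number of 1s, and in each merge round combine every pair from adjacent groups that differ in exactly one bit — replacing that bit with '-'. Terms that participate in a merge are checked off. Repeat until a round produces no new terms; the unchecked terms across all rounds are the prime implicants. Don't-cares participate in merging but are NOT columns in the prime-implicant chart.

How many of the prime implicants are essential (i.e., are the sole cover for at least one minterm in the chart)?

size-2^0 implicants → 0000(✓)  0010(✓)  0011(✓)  0101(✓)  1000(✓)  1101(✓)  1110(✓)  1111(✓)
size-2^1 implicants → -000  -101  00-0  001-  11-1  111-
Unchecked terms (primes): -000, -101, 00-0, 001-, 11-1, 111-
Minterm coverage:
  m0 ⊆ -000,00-0
  m2 ⊆ 00-0,001-
  m5 ⊆ -101 [E]
  m8 ⊆ -000 [E]
  m13 ⊆ -101,11-1
E = {-000, -101}

2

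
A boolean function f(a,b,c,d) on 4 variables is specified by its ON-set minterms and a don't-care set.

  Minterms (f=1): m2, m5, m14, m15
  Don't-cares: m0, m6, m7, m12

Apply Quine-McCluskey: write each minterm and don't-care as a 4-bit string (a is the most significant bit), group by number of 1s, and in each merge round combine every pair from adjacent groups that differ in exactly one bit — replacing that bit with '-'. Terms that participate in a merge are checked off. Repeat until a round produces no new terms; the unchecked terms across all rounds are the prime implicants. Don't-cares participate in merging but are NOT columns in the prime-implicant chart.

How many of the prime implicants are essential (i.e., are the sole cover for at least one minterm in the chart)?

size-2^0 implicants → 0000(✓)  0010(✓)  0101(✓)  0110(✓)  0111(✓)  1100(✓)  1110(✓)  1111(✓)
size-2^1 implicants → -110(✓)  -111(✓)  0-10  00-0  01-1  011-(✓)  11-0  111-(✓)
size-2^2 implicants → -11-
Unchecked terms (primes): -11-, 0-10, 00-0, 01-1, 11-0
Minterm coverage:
  m2 ⊆ 0-10,00-0
  m5 ⊆ 01-1 [E]
  m14 ⊆ -11-,11-0
  m15 ⊆ -11- [E]
E = {-11-, 01-1}

2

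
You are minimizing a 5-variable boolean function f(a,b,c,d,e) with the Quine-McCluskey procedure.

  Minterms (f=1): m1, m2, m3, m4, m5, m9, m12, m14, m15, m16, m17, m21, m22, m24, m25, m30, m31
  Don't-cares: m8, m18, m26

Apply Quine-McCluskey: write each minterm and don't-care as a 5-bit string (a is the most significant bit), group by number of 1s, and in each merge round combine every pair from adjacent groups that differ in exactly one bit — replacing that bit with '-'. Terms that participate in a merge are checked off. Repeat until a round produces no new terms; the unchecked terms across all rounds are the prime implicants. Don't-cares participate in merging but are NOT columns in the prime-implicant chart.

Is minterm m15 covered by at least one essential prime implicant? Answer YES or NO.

size-2^0 implicants → 00001(✓)  00010(✓)  00011(✓)  00100(✓)  00101(✓)  01000(✓)  01001(✓)  01100(✓)  01110(✓)  01111(✓)  10000(✓)  10001(✓)  10010(✓)  10101(✓)  10110(✓)  11000(✓)  11001(✓)  11010(✓)  11110(✓)  11111(✓)
size-2^1 implicants → -0001(✓)  -0010  -0101(✓)  -1000(✓)  -1001(✓)  -1110(✓)  -1111(✓)  0-001(✓)  0-100  00-01(✓)  000-1  0001-  0010-  01-00  0100-(✓)  011-0  0111-(✓)  1-000(✓)  1-001(✓)  1-010(✓)  1-110(✓)  10-01(✓)  10-10(✓)  100-0(✓)  1000-(✓)  11-10(✓)  110-0(✓)  1100-(✓)  1111-(✓)
size-2^2 implicants → --001  -0-01  -100-  -111-  1--10  1-0-0  1-00-
Unchecked terms (primes): --001, -0-01, -0010, -100-, -111-, 0-100, 000-1, 0001-, 0010-, 01-00, 011-0, 1--10, 1-0-0, 1-00-
Minterm coverage:
  m1 ⊆ --001,-0-01,000-1
  m2 ⊆ -0010,0001-
  m3 ⊆ 000-1,0001-
  m4 ⊆ 0-100,0010-
  m5 ⊆ -0-01,0010-
  m9 ⊆ --001,-100-
  m12 ⊆ 0-100,01-00,011-0
  m14 ⊆ -111-,011-0
  m15 ⊆ -111- [E]
  m16 ⊆ 1-0-0,1-00-
  m17 ⊆ --001,-0-01,1-00-
  m21 ⊆ -0-01 [E]
  m22 ⊆ 1--10 [E]
  m24 ⊆ -100-,1-0-0,1-00-
  m25 ⊆ --001,-100-,1-00-
  m30 ⊆ -111-,1--10
  m31 ⊆ -111- [E]
E = {-0-01, -111-, 1--10}

YES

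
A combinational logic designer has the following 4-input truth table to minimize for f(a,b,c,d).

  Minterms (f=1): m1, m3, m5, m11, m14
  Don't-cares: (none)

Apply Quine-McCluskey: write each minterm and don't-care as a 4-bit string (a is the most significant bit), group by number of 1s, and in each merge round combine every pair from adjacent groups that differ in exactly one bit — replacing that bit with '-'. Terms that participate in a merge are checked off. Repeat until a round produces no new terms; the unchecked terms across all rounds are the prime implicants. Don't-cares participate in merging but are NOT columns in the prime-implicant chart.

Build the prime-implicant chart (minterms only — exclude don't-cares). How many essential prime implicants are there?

3

[col 0] 0001*, 0011*, 0101*, 1011*, 1110
[col 1] -011, 0-01, 00-1
Prime implicants: -011, 0-01, 00-1, 1110
PI chart (minterm → PIs covering it):
  1 | 0-01,00-1
  3 | -011,00-1
  5 | 0-01  (sole → essential)
  11 | -011  (sole → essential)
  14 | 1110  (sole → essential)
Essential prime implicants: -011, 0-01, 1110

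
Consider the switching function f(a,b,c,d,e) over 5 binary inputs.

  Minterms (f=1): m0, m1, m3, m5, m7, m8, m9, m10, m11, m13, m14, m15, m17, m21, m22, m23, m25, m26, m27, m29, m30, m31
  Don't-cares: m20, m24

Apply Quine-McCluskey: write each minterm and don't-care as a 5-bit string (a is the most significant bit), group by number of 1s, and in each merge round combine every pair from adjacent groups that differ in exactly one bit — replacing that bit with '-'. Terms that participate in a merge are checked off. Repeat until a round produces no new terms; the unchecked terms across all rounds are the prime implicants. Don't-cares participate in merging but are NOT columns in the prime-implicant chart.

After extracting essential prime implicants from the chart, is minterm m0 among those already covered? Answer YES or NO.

YES

size-2^0 implicants → 00000(✓)  00001(✓)  00011(✓)  00101(✓)  00111(✓)  01000(✓)  01001(✓)  01010(✓)  01011(✓)  01101(✓)  01110(✓)  01111(✓)  10001(✓)  10100(✓)  10101(✓)  10110(✓)  10111(✓)  11000(✓)  11001(✓)  11010(✓)  11011(✓)  11101(✓)  11110(✓)  11111(✓)
size-2^1 implicants → -0001(✓)  -0101(✓)  -0111(✓)  -1000(✓)  -1001(✓)  -1010(✓)  -1011(✓)  -1101(✓)  -1110(✓)  -1111(✓)  0-000(✓)  0-001(✓)  0-011(✓)  0-101(✓)  0-111(✓)  00-01(✓)  00-11(✓)  000-1(✓)  0000-(✓)  001-1(✓)  01-01(✓)  01-10(✓)  01-11(✓)  010-0(✓)  010-1(✓)  0100-(✓)  0101-(✓)  011-1(✓)  0111-(✓)  1-001(✓)  1-101(✓)  1-110(✓)  1-111(✓)  10-01(✓)  101-0(✓)  101-1(✓)  1010-(✓)  1011-(✓)  11-01(✓)  11-10(✓)  11-11(✓)  110-0(✓)  110-1(✓)  1100-(✓)  1101-(✓)  111-1(✓)  1111-(✓)
size-2^2 implicants → --001(✓)  --101(✓)  --111(✓)  -0-01(✓)  -01-1(✓)  -1-01(✓)  -1-10(✓)  -1-11(✓)  -10-0(✓)  -10-1(✓)  -100-(✓)  -101-(✓)  -11-1(✓)  -111-(✓)  0--01(✓)  0--11(✓)  0-0-1(✓)  0-00-  0-1-1(✓)  00--1(✓)  01--1(✓)  01-1-(✓)  010--(✓)  1--01(✓)  1-1-1(✓)  1-11-  101--  11--1(✓)  11-1-(✓)  110--(✓)
size-2^3 implicants → ---01  --1-1  -1--1  -1-1-  -10--  0---1
Unchecked terms (primes): ---01, --1-1, -1--1, -1-1-, -10--, 0---1, 0-00-, 1-11-, 101--
Minterm coverage:
  m0 ⊆ 0-00- [E]
  m1 ⊆ ---01,0---1,0-00-
  m3 ⊆ 0---1 [E]
  m5 ⊆ ---01,--1-1,0---1
  m7 ⊆ --1-1,0---1
  m8 ⊆ -10--,0-00-
  m9 ⊆ ---01,-1--1,-10--,0---1,0-00-
  m10 ⊆ -1-1-,-10--
  m11 ⊆ -1--1,-1-1-,-10--,0---1
  m13 ⊆ ---01,--1-1,-1--1,0---1
  m14 ⊆ -1-1- [E]
  m15 ⊆ --1-1,-1--1,-1-1-,0---1
  m17 ⊆ ---01 [E]
  m21 ⊆ ---01,--1-1,101--
  m22 ⊆ 1-11-,101--
  m23 ⊆ --1-1,1-11-,101--
  m25 ⊆ ---01,-1--1,-10--
  m26 ⊆ -1-1-,-10--
  m27 ⊆ -1--1,-1-1-,-10--
  m29 ⊆ ---01,--1-1,-1--1
  m30 ⊆ -1-1-,1-11-
  m31 ⊆ --1-1,-1--1,-1-1-,1-11-
E = {---01, -1-1-, 0---1, 0-00-}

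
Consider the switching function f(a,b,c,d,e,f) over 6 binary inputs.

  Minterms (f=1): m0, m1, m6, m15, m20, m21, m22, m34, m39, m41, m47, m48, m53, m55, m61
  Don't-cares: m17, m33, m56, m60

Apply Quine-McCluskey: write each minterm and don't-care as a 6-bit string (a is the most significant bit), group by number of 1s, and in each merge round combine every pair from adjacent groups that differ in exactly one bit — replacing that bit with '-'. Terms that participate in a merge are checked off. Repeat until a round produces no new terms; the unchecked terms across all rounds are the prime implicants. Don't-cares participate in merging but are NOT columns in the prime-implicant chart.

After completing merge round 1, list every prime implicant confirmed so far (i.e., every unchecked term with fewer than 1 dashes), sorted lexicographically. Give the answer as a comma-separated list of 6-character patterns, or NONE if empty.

Round 0: 000000✓ 000001✓ 000110✓ 001111✓ 010001✓ 010100✓ 010101✓ 010110✓ 100001✓ 100010 100111✓ 101001✓ 101111✓ 110000✓ 110101✓ 110111✓ 111000✓ 111100✓ 111101✓
Round 1: -00001 -01111 -10101 0-0001 0-0110 00000- 010-01 0101-0 01010- 1-0111 10-001 10-111 11-000 11-101 1101-1 111-00 11110-
PIs = {-00001, -01111, -10101, 0-0001, 0-0110, 00000-, 010-01, 0101-0, 01010-, 1-0111, 10-001, 10-111, 100010, 11-000, 11-101, 1101-1, 111-00, 11110-}

100010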